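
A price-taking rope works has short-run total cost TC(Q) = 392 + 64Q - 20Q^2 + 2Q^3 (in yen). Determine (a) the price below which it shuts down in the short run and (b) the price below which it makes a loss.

Shutdown price = ¥14; break-even price = ¥78

AVC = 64 - 20Q + 2Q^2; minimized at Q = 5, giving min AVC = ¥14. That is the shutdown price.
ATC = 392/Q + 64 - 20Q + 2Q^2. Setting dATC/dQ = −392/Q^2 − 20 + 4Q = 0 gives Q = 7 (since 4·7^3 − 20·7^2 = 392).
min ATC = 392/7 + 64 − 20·7 + 2·7^2 = ¥78. That is the break-even price.
Between these two prices the firm operates at a loss; above ¥78 it earns a profit.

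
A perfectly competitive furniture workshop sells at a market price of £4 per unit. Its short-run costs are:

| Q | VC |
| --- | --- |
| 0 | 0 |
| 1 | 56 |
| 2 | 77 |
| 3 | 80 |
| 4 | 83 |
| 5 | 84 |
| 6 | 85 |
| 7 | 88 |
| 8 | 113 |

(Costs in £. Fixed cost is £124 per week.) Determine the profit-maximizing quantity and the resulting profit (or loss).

Q = 0 (shut down); profit = -£124

Profit at each row (π = 4Q − TC): Q=0: -124; Q=1: -176; Q=2: -193; Q=3: -192; Q=4: -191; Q=5: -188; Q=6: -185; Q=7: -184; Q=8: -205.
Profit is highest at Q = 0. Equivalently, the lowest AVC in the table is 88/7 ≈ £12.57 at Q = 7, and P = £4 falls below it — price never covers variable cost, so the firm shuts down and loses only its fixed cost.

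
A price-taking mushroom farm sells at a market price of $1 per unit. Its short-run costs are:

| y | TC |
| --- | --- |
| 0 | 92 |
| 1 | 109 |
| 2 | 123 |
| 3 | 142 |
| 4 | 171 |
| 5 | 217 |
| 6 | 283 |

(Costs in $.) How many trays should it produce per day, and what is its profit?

y = 0 (shut down); profit = -$92

Compute π = P·y − TC at each output: y=0: -92; y=1: -108; y=2: -121; y=3: -139; y=4: -167; y=5: -212; y=6: -277.
Profit is highest at y = 0. Equivalently, the lowest AVC in the table is 31/2 ≈ $15.50 at y = 2, and P = $1 falls below it — price never covers variable cost, so the firm shuts down and loses only its fixed cost.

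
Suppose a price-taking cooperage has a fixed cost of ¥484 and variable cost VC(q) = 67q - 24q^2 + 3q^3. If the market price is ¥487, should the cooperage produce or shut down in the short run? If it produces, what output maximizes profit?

Produce at q = 10

Strip out fixed cost: VC = 67q - 24q^2 + 3q^3. Then AVC = 67 - 24q + 3q^2 and MC = 67 - 48q + 9q^2.
AVC hits its minimum where MC = AVC, at q = 4, giving min AVC = 67 - 24·4 + 3·4^2 = ¥19.
Since P = ¥487 ≥ min AVC = ¥19, price covers variable cost and the firm should produce.
P = MC gives -420 - 48q + 9q^2 = 0, with roots -14/3 and 10. Take the larger (rising MC): q* = 10.
Check: AVC at q = 10 is ¥127 ≤ P, so revenue covers variable cost.
Profit = P·q − TC = 487·10 − 1754 = ¥3116.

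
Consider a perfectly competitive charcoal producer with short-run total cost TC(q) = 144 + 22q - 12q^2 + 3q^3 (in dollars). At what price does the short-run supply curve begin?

The shutdown price is the minimum of AVC. VC = 22q - 12q^2 + 3q^3, so AVC = 22 - 12q + 3q^2.
dAVC/dq = -12 + 6q = 0 gives q = 2. min AVC = 22 - 12·2 + 3·2^2 = 10.
So the shutdown price is $10.

$10 per unit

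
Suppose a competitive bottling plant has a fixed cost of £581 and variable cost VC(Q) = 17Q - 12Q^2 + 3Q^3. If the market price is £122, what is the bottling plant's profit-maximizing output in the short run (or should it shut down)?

Strip out fixed cost: VC = 17Q - 12Q^2 + 3Q^3. Then AVC = 17 - 12Q + 3Q^2 and MC = 17 - 24Q + 9Q^2.
AVC hits its minimum where MC = AVC, at Q = 2, giving min AVC = 17 - 12·2 + 3·2^2 = £5.
P = £122 exceeds min AVC = £5, so the firm stays open.
Set P = MC: 122 = 17 - 24Q + 9Q^2 → -105 - 24Q + 9Q^2 = 0. The roots are Q = -7/3 and Q = 5; the profit-maximizing output is on the rising part of MC, so Q* = 5.
Check: AVC at Q = 5 is £32 ≤ P, so revenue covers variable cost.
Profit = P·Q − TC = 122·5 − 741 = -£131, a loss, but smaller than the £581 fixed cost the firm would lose by shutting down.

Produce at Q = 5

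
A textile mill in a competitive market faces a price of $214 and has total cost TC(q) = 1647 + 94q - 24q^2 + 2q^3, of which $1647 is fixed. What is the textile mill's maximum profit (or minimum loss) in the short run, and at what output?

Profit = -$47 at q = 10

AVC = 94 - 24q + 2q^2; min AVC = $22 at q = 6. Since P = $214 ≥ min AVC, the firm produces.
With MC = 94 - 48q + 6q^2, P = MC on the upward-sloping part at q* = 10.
TR = 214·10 = 2140. TC = 1647 + 540 = 2187. Profit = 2140 − 2187 = -$47.
By producing, the firm covers all variable cost plus $1600 of fixed cost; shutting down would lose the full $1647.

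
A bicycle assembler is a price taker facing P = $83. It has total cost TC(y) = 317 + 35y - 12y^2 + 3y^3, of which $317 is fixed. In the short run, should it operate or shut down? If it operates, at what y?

Produce at y = 4

Variable cost is VC = 35y - 12y^2 + 3y^3, so AVC = VC/y = 35 - 12y + 3y^2 and MC = dTC/dy = 35 - 24y + 9y^2.
AVC hits its minimum where MC = AVC, at y = 2, giving min AVC = 35 - 12·2 + 3·2^2 = $23.
P = $83 exceeds min AVC = $23, so the firm stays open.
P = MC gives -48 - 24y + 9y^2 = 0, with roots -4/3 and 4. Take the larger (rising MC): y* = 4.
Check: AVC at y = 4 is $35 ≤ P, so revenue covers variable cost.
Profit = P·y − TC = 83·4 − 457 = -$125, a loss, but smaller than the $317 fixed cost the firm would lose by shutting down.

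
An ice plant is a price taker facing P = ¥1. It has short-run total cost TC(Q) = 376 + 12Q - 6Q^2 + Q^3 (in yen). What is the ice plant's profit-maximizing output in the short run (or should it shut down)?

Shut down

Variable cost is VC = 12Q - 6Q^2 + Q^3, so AVC = VC/Q = 12 - 6Q + Q^2 and MC = dTC/dQ = 12 - 12Q + 3Q^2.
AVC hits its minimum where MC = AVC, at Q = 3, giving min AVC = 12 - 6·3 + 3^2 = ¥3.
With P < min AVC (¥1 < ¥3), every unit sold adds to the loss.
The firm minimizes its loss by shutting down and losing only its fixed cost of ¥376.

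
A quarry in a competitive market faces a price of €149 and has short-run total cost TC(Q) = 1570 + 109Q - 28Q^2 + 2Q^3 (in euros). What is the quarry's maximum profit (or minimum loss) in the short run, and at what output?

Profit = -€370 at Q = 10

AVC = 109 - 28Q + 2Q^2 has its minimum €11 at Q = 7; price €149 clears that bar, so the firm operates.
With MC = 109 - 56Q + 6Q^2, P = MC on the upward-sloping part at Q* = 10.
TR = 149·10 = 1490. TC = 1570 + 290 = 1860. Profit = 1490 − 1860 = -€370.
That loss of €370 beats the €1570 the firm would lose by shutting down; producing recovers €1200 of fixed cost.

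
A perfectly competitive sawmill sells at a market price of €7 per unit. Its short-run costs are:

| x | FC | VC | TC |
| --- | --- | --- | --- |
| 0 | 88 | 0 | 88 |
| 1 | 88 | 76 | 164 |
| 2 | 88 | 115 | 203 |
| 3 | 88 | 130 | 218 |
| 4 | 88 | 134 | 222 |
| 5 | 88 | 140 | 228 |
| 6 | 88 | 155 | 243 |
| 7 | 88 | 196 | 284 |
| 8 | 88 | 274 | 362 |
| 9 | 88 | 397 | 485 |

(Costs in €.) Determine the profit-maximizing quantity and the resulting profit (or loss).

x = 0 (shut down); profit = -€88

Profit at each row (π = 7x − TC): x=0: -88; x=1: -157; x=2: -189; x=3: -197; x=4: -194; x=5: -193; x=6: -201; x=7: -235; x=8: -306; x=9: -422.
Profit is highest at x = 0. Equivalently, the lowest AVC in the table is 155/6 ≈ €25.83 at x = 6, and P = €7 falls below it — price never covers variable cost, so the firm shuts down and loses only its fixed cost.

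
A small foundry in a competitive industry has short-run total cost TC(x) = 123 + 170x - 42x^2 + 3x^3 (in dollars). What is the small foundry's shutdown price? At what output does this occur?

$23 per unit, at x = 7

The firm shuts down when price falls below the minimum of average variable cost. AVC = VC/x = 170 - 42x + 3x^2.
At the minimum of AVC, MC = AVC. MC = 170 - 84x + 9x^2; setting MC = AVC gives 6x^2 - 42x = 0, so x = 7. min AVC = 23.
For P < $23 the firm produces nothing.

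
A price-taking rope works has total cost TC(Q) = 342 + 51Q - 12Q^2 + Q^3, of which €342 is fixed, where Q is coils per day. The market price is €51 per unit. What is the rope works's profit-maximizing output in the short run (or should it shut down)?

Strip out fixed cost: VC = 51Q - 12Q^2 + Q^3. Then AVC = 51 - 12Q + Q^2 and MC = 51 - 24Q + 3Q^2.
The AVC parabola has its vertex at Q = 12/2 = 6, where AVC = 51 - 12·6 + 6^2 = €15.
Because €51 ≥ €15, revenue can cover variable cost; the firm operates.
Set P = MC: 51 = 51 - 24Q + 3Q^2 → -24Q + 3Q^2 = 0. The roots are Q = 0 and Q = 8; the profit-maximizing output is on the rising part of MC, so Q* = 8.
Check: AVC at Q = 8 is €19 ≤ P, so revenue covers variable cost.
Profit = P·Q − TC = 51·8 − 494 = -€86, a loss, but smaller than the €342 fixed cost the firm would lose by shutting down.

Produce at Q = 8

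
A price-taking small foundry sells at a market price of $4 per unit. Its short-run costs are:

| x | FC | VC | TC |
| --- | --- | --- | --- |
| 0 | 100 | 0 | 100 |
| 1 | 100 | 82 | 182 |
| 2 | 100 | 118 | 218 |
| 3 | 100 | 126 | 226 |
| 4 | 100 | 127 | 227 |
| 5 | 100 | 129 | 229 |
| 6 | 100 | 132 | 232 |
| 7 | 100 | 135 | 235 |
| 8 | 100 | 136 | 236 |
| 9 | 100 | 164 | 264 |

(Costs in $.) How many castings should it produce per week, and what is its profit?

x = 0 (shut down); profit = -$100

Profit at each row (π = 4x − TC): x=0: -100; x=1: -178; x=2: -210; x=3: -214; x=4: -211; x=5: -209; x=6: -208; x=7: -207; x=8: -204; x=9: -228.
Profit is highest at x = 0. Equivalently, the lowest AVC in the table is 136/8 ≈ $17 at x = 8, and P = $4 falls below it — price never covers variable cost, so the firm shuts down and loses only its fixed cost.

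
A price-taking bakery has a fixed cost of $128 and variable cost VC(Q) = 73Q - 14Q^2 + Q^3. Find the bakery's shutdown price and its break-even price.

AVC = 73 - 14Q + Q^2; minimized at Q = 7, giving min AVC = $24. That is the shutdown price.
ATC = 128/Q + 73 - 14Q + Q^2. Setting dATC/dQ = −128/Q^2 − 14 + 2Q = 0 gives Q = 8 (since 2·8^3 − 14·8^2 = 128).
min ATC = 128/8 + 73 − 14·8 + 8^2 = $41. That is the break-even price.
Between these two prices the firm operates at a loss; above $41 it earns a profit.

Shutdown price = $24; break-even price = $41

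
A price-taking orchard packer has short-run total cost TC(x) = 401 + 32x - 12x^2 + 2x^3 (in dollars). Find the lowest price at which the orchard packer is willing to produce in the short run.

The shutdown price is the minimum of AVC. VC = 32x - 12x^2 + 2x^3, so AVC = 32 - 12x + 2x^2.
At the minimum of AVC, MC = AVC. MC = 32 - 24x + 6x^2; setting MC = AVC gives 4x^2 - 12x = 0, so x = 3. min AVC = 14.
For P < $14 the firm produces nothing.

$14 per unit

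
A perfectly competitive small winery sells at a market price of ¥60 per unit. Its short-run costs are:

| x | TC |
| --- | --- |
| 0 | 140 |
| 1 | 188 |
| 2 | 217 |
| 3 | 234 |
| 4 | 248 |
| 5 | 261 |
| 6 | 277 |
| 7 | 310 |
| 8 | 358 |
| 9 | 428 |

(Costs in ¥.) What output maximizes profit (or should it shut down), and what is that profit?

Profit at each row (π = 60x − TC): x=0: -140; x=1: -128; x=2: -97; x=3: -54; x=4: -8; x=5: 39; x=6: 83; x=7: 110; x=8: 122; x=9: 112.
Profit is maximized at x = 8. AVC there is 218/8 = ¥27.25 ≤ P, so producing beats shutting down (which would give -¥140).

x = 8; profit = ¥122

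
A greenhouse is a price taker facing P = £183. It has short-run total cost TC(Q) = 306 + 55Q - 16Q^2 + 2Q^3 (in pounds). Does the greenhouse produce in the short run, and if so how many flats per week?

Produce at Q = 8

Strip out fixed cost: VC = 55Q - 16Q^2 + 2Q^3. Then AVC = 55 - 16Q + 2Q^2 and MC = 55 - 32Q + 6Q^2.
The AVC parabola has its vertex at Q = 16/4 = 4, where AVC = 55 - 16·4 + 2·4^2 = £23.
Since P = £183 ≥ min AVC = £23, price covers variable cost and the firm should produce.
Solving P = MC: -128 - 32Q + 6Q^2 = 0 ⇒ Q = -8/3 or 8. On the upward-sloping branch, Q* = 8.
Check: AVC at Q = 8 is £55 ≤ P, so revenue covers variable cost.
Profit = P·Q − TC = 183·8 − 746 = £718.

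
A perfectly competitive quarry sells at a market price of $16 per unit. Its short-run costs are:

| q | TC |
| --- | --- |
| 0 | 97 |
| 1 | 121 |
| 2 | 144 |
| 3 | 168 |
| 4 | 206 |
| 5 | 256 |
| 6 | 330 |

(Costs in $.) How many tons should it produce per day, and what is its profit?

q = 0 (shut down); profit = -$97

Compute π = P·q − TC at each output: q=0: -97; q=1: -105; q=2: -112; q=3: -120; q=4: -142; q=5: -176; q=6: -234.
Profit is highest at q = 0. Equivalently, the lowest AVC in the table is 47/2 ≈ $23.50 at q = 2, and P = $16 falls below it — price never covers variable cost, so the firm shuts down and loses only its fixed cost.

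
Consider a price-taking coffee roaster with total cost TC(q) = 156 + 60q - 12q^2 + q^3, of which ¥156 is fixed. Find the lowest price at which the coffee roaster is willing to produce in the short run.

¥24 per unit

The shutdown price is the minimum of AVC. VC = 60q - 12q^2 + q^3, so AVC = 60 - 12q + q^2.
At the minimum of AVC, MC = AVC. MC = 60 - 24q + 3q^2; setting MC = AVC gives 2q^2 - 12q = 0, so q = 6. min AVC = 24.
The firm shuts down for any P below ¥24.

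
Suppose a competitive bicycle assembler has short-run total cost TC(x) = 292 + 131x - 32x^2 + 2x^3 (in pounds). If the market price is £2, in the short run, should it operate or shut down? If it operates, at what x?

Strip out fixed cost: VC = 131x - 32x^2 + 2x^3. Then AVC = 131 - 32x + 2x^2 and MC = 131 - 64x + 6x^2.
AVC is minimized where dAVC/dx = -32 + 4x = 0, at x = 8; min AVC = 131 - 32·8 + 2·8^2 = £3.
P = £2 lies below min AVC = £3; no output level covers variable cost.
Shutting down limits the loss to fixed cost, £292.

Shut down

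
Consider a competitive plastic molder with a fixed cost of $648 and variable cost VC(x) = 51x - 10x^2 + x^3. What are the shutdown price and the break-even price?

Shutdown price = $26; break-even price = $114

AVC = 51 - 10x + x^2; minimized at x = 5, giving min AVC = $26. That is the shutdown price.
ATC = 648/x + 51 - 10x + x^2. Setting dATC/dx = −648/x^2 − 10 + 2x = 0 gives x = 9 (since 2·9^3 − 10·9^2 = 648).
min ATC = 648/9 + 51 − 10·9 + 9^2 = $114. That is the break-even price.
For $26 ≤ P < $114 the firm produces at a loss; below $26 it shuts down.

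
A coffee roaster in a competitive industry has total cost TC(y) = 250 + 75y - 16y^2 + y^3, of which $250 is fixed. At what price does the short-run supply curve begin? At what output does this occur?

$11 per unit, at y = 8

The firm shuts down when price falls below the minimum of average variable cost. AVC = VC/y = 75 - 16y + y^2.
At the minimum of AVC, MC = AVC. MC = 75 - 32y + 3y^2; setting MC = AVC gives 2y^2 - 16y = 0, so y = 8. min AVC = 11.
The firm shuts down for any P below $11.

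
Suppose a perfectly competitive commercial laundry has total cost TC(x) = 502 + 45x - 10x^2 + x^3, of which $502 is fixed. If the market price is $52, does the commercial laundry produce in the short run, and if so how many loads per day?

Produce at x = 7

Variable cost is VC = 45x - 10x^2 + x^3, so AVC = VC/x = 45 - 10x + x^2 and MC = dTC/dx = 45 - 20x + 3x^2.
AVC hits its minimum where MC = AVC, at x = 5, giving min AVC = 45 - 10·5 + 5^2 = $20.
Because $52 ≥ $20, revenue can cover variable cost; the firm operates.
Solving P = MC: -7 - 20x + 3x^2 = 0 ⇒ x = -1/3 or 7. On the upward-sloping branch, x* = 7.
Check: AVC at x = 7 is $24 ≤ P, so revenue covers variable cost.
Profit = P·x − TC = 52·7 − 670 = -$306, a loss, but smaller than the $502 fixed cost the firm would lose by shutting down.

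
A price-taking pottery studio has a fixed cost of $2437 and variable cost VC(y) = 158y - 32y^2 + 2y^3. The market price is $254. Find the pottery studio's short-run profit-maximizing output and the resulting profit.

AVC = 158 - 32y + 2y^2; min AVC = $30 at y = 8. Since P = $254 ≥ min AVC, the firm produces.
MC = 158 - 64y + 6y^2. Setting P = MC and taking the root on the rising branch gives y* = 12.
TR = 254·12 = 3048. TC = 2437 + 744 = 3181. Profit = 3048 − 3181 = -$133.
That loss of $133 beats the $2437 the firm would lose by shutting down; producing recovers $2304 of fixed cost.

Profit = -$133 at y = 12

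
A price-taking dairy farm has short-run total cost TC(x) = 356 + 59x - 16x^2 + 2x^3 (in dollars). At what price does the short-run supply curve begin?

$27 per unit

The firm shuts down when price falls below the minimum of average variable cost. AVC = VC/x = 59 - 16x + 2x^2.
dAVC/dx = -16 + 4x = 0 gives x = 4. min AVC = 59 - 16·4 + 2·4^2 = 27.
So the shutdown price is $27.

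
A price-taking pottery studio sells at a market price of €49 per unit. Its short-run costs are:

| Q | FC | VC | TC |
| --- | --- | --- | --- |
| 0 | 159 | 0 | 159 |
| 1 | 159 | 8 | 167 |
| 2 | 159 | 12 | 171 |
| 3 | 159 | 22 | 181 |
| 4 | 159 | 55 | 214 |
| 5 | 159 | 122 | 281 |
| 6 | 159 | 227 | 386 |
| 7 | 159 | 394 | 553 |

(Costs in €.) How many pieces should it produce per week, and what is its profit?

Q = 4; profit = -€18

Profit at each row (π = 49Q − TC): Q=0: -159; Q=1: -118; Q=2: -73; Q=3: -34; Q=4: -18; Q=5: -36; Q=6: -92; Q=7: -210.
Profit is maximized at Q = 4. AVC there is 55/4 = €13.75 ≤ P, so producing beats shutting down (which would give -€159).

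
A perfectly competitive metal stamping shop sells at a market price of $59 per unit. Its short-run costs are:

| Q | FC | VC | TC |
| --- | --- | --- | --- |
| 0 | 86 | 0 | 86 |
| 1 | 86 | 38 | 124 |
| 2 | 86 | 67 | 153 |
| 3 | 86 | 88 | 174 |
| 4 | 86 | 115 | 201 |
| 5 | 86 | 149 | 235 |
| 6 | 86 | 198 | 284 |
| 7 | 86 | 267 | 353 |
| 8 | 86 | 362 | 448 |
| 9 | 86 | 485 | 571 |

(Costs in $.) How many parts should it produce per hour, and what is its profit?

Q = 6; profit = $70

Tabulate TR − TC: Q=0: -86; Q=1: -65; Q=2: -35; Q=3: 3; Q=4: 35; Q=5: 60; Q=6: 70; Q=7: 60; Q=8: 24; Q=9: -40.
Profit is maximized at Q = 6. AVC there is 198/6 = $33 ≤ P, so producing beats shutting down (which would give -$86).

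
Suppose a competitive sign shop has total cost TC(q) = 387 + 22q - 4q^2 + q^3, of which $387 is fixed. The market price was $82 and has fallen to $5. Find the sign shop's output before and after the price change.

Output falls from 6 to 0 (the firm shuts down)

AVC = 22 - 4q + q^2, minimized at q = 2 where min AVC = $18. MC = 22 - 8q + 3q^2.
At P = $82 ≥ min AVC, set P = MC on the rising branch: q = 6.
At P = $5 < min AVC = $18, price no longer covers variable cost at any output, so the firm shuts down: q = 0.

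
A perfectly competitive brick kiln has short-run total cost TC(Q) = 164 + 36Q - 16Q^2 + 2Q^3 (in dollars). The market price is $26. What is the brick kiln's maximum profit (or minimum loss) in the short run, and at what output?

Profit = -$64 at Q = 5

AVC = 36 - 16Q + 2Q^2 has its minimum $4 at Q = 4; price $26 clears that bar, so the firm operates.
With MC = 36 - 32Q + 6Q^2, P = MC on the upward-sloping part at Q* = 5.
TR = 26·5 = 130. TC = 164 + 30 = 194. Profit = 130 − 194 = -$64.
Shutting down would mean losing the fixed cost of $164, so operating at a loss of $64 is better by $100.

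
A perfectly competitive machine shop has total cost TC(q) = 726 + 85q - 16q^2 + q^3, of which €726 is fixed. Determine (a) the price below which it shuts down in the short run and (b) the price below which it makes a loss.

AVC = 85 - 16q + q^2; minimized at q = 8, giving min AVC = €21. That is the shutdown price.
ATC = 726/q + 85 - 16q + q^2. Setting dATC/dq = −726/q^2 − 16 + 2q = 0 gives q = 11 (since 2·11^3 − 16·11^2 = 726).
min ATC = 726/11 + 85 − 16·11 + 11^2 = €96. That is the break-even price.
Between these two prices the firm operates at a loss; above €96 it earns a profit.

Shutdown price = €21; break-even price = €96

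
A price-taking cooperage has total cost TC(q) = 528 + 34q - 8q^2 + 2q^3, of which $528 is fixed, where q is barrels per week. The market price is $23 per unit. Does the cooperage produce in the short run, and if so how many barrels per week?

Strip out fixed cost: VC = 34q - 8q^2 + 2q^3. Then AVC = 34 - 8q + 2q^2 and MC = 34 - 16q + 6q^2.
The AVC parabola has its vertex at q = 8/4 = 2, where AVC = 34 - 8·2 + 2·2^2 = $26.
P = $23 lies below min AVC = $26; no output level covers variable cost.
Shutting down limits the loss to fixed cost, $528.

Shut down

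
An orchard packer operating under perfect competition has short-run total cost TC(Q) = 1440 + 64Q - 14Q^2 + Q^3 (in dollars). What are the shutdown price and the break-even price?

Shutdown price = $15; break-even price = $160

AVC = 64 - 14Q + Q^2; minimized at Q = 7, giving min AVC = $15. That is the shutdown price.
ATC = 1440/Q + 64 - 14Q + Q^2. Setting dATC/dQ = −1440/Q^2 − 14 + 2Q = 0 gives Q = 12 (since 2·12^3 − 14·12^2 = 1440).
min ATC = 1440/12 + 64 − 14·12 + 12^2 = $160. That is the break-even price.
Between these two prices the firm operates at a loss; above $160 it earns a profit.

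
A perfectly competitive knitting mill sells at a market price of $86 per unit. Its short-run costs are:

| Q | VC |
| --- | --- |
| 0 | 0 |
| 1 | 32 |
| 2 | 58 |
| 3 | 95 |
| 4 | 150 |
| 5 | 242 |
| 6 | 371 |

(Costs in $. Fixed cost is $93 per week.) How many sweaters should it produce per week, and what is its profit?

Q = 4; profit = $101

Compute π = P·Q − TC at each output: Q=0: -93; Q=1: -39; Q=2: 21; Q=3: 70; Q=4: 101; Q=5: 95; Q=6: 52.
Profit is maximized at Q = 4. AVC there is 150/4 = $37.50 ≤ P, so producing beats shutting down (which would give -$93).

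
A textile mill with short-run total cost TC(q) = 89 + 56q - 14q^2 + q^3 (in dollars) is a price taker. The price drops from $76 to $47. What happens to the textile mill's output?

Output falls from 10 to 9

MC = 56 - 28q + 3q^2; the shutdown threshold is min AVC = $7 (at q = 7).
At P = $76 ≥ min AVC, set P = MC on the rising branch: q = 10.
At P = $47 ≥ min AVC, set P = MC: q = 9. The firm stays open but cuts output.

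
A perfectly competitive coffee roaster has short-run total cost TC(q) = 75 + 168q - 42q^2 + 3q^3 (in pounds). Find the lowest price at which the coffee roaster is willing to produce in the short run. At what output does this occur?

The shutdown price is the minimum of AVC. VC = 168q - 42q^2 + 3q^3, so AVC = 168 - 42q + 3q^2.
At the minimum of AVC, MC = AVC. MC = 168 - 84q + 9q^2; setting MC = AVC gives 6q^2 - 42q = 0, so q = 7. min AVC = 21.
The firm shuts down for any P below £21.

£21 per unit, at q = 7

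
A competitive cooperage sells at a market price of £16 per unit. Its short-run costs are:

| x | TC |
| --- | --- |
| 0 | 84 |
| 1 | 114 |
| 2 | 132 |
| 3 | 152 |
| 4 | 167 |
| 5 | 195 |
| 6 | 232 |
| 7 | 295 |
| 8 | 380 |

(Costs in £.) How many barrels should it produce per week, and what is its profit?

x = 0 (shut down); profit = -£84

Compute π = P·x − TC at each output: x=0: -84; x=1: -98; x=2: -100; x=3: -104; x=4: -103; x=5: -115; x=6: -136; x=7: -183; x=8: -252.
Profit is highest at x = 0. Equivalently, the lowest AVC in the table is 83/4 ≈ £20.75 at x = 4, and P = £16 falls below it — price never covers variable cost, so the firm shuts down and loses only its fixed cost.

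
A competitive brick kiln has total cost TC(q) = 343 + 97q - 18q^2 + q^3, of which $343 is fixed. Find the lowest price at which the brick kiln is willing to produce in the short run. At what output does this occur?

The firm shuts down when price falls below the minimum of average variable cost. AVC = VC/q = 97 - 18q + q^2.
dAVC/dq = -18 + 2q = 0 gives q = 9. min AVC = 97 - 18·9 + 9^2 = 16.
For P < $16 the firm produces nothing.

$16 per unit, at q = 9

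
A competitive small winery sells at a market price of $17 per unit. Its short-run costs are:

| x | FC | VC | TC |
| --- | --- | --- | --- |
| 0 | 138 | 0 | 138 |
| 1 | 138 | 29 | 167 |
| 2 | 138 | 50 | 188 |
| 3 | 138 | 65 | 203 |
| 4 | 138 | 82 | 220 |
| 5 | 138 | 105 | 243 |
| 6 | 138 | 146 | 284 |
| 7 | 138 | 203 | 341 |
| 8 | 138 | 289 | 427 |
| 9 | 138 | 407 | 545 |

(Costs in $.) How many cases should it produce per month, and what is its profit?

x = 0 (shut down); profit = -$138

Profit at each row (π = 17x − TC): x=0: -138; x=1: -150; x=2: -154; x=3: -152; x=4: -152; x=5: -158; x=6: -182; x=7: -222; x=8: -291; x=9: -392.
Profit is highest at x = 0. Equivalently, the lowest AVC in the table is 82/4 ≈ $20.50 at x = 4, and P = $17 falls below it — price never covers variable cost, so the firm shuts down and loses only its fixed cost.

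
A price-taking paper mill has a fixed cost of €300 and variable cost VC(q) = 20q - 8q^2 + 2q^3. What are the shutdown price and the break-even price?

Shutdown price = €12; break-even price = €90

AVC = 20 - 8q + 2q^2; minimized at q = 2, giving min AVC = €12. That is the shutdown price.
ATC = 300/q + 20 - 8q + 2q^2. Setting dATC/dq = −300/q^2 − 8 + 4q = 0 gives q = 5 (since 4·5^3 − 8·5^2 = 300).
min ATC = 300/5 + 20 − 8·5 + 2·5^2 = €90. That is the break-even price.
For €12 ≤ P < €90 the firm produces at a loss; below €12 it shuts down.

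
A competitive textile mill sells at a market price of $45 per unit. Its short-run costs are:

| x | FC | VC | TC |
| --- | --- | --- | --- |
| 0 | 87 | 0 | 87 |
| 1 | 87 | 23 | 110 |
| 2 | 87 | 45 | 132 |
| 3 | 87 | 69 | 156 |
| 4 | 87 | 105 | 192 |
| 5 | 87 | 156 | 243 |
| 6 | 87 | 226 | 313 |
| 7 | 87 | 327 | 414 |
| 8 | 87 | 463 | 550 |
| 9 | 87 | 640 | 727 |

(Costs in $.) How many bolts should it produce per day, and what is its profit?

Profit at each row (π = 45x − TC): x=0: -87; x=1: -65; x=2: -42; x=3: -21; x=4: -12; x=5: -18; x=6: -43; x=7: -99; x=8: -190; x=9: -322.
Profit is maximized at x = 4. AVC there is 105/4 = $26.25 ≤ P, so producing beats shutting down (which would give -$87).

x = 4; profit = -$12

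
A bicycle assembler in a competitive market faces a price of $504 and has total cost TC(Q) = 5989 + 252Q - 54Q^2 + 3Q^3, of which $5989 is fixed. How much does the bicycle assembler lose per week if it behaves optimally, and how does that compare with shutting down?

Profit = -$109 at Q = 14

AVC = 252 - 54Q + 3Q^2 has its minimum $9 at Q = 9; price $504 clears that bar, so the firm operates.
With MC = 252 - 108Q + 9Q^2, P = MC on the upward-sloping part at Q* = 14.
TR = 504·14 = 7056. TC = 5989 + 1176 = 7165. Profit = 7056 − 7165 = -$109.
By producing, the firm covers all variable cost plus $5880 of fixed cost; shutting down would lose the full $5989.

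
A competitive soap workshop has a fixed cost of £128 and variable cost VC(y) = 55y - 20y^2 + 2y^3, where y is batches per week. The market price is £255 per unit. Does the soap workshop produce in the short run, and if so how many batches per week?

Strip out fixed cost: VC = 55y - 20y^2 + 2y^3. Then AVC = 55 - 20y + 2y^2 and MC = 55 - 40y + 6y^2.
The AVC parabola has its vertex at y = 20/4 = 5, where AVC = 55 - 20·5 + 2·5^2 = £5.
P = £255 exceeds min AVC = £5, so the firm stays open.
Solving P = MC: -200 - 40y + 6y^2 = 0 ⇒ y = -10/3 or 10. On the upward-sloping branch, y* = 10.
Check: AVC at y = 10 is £55 ≤ P, so revenue covers variable cost.
Profit = P·y − TC = 255·10 − 678 = £1872.

Produce at y = 10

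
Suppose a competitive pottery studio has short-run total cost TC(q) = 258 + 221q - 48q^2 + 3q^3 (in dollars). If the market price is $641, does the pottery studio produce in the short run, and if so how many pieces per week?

Variable cost is VC = 221q - 48q^2 + 3q^3, so AVC = VC/q = 221 - 48q + 3q^2 and MC = dTC/dq = 221 - 96q + 9q^2.
AVC is minimized where dAVC/dq = -48 + 6q = 0, at q = 8; min AVC = 221 - 48·8 + 3·8^2 = $29.
P = $641 exceeds min AVC = $29, so the firm stays open.
Solving P = MC: -420 - 96q + 9q^2 = 0 ⇒ q = -10/3 or 14. On the upward-sloping branch, q* = 14.
Check: AVC at q = 14 is $137 ≤ P, so revenue covers variable cost.
Profit = P·q − TC = 641·14 − 2176 = $6798.

Produce at q = 14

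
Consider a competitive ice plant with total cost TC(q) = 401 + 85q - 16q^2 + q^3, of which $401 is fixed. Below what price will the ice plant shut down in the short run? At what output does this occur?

Short-run supply begins at min AVC. From VC = 85q - 16q^2 + q^3, AVC = 85 - 16q + q^2.
At the minimum of AVC, MC = AVC. MC = 85 - 32q + 3q^2; setting MC = AVC gives 2q^2 - 16q = 0, so q = 8. min AVC = 21.
The firm shuts down for any P below $21.

$21 per unit, at q = 8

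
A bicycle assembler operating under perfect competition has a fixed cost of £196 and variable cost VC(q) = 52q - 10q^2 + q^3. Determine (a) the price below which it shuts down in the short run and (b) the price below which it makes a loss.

Shutdown price = min AVC. AVC = 52 - 10q + q^2, with vertex at q = 5 and minimum £27.
ATC = 196/q + 52 - 10q + q^2. Setting dATC/dq = −196/q^2 − 10 + 2q = 0 gives q = 7 (since 2·7^3 − 10·7^2 = 196).
min ATC = 196/7 + 52 − 10·7 + 7^2 = £59. That is the break-even price.
For £27 ≤ P < £59 the firm produces at a loss; below £27 it shuts down.

Shutdown price = £27; break-even price = £59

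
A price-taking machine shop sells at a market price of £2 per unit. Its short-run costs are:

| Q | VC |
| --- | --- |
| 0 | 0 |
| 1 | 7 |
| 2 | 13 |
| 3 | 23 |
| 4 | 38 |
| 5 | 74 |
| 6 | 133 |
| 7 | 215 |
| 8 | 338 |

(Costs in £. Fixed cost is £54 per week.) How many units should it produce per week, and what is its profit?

Q = 0 (shut down); profit = -£54

Tabulate TR − TC: Q=0: -54; Q=1: -59; Q=2: -63; Q=3: -71; Q=4: -84; Q=5: -118; Q=6: -175; Q=7: -255; Q=8: -376.
Profit is highest at Q = 0. Equivalently, the lowest AVC in the table is 13/2 ≈ £6.50 at Q = 2, and P = £2 falls below it — price never covers variable cost, so the firm shuts down and loses only its fixed cost.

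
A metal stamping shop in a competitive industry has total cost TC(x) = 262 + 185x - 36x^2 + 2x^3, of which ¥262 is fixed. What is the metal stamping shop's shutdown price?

The firm shuts down when price falls below the minimum of average variable cost. AVC = VC/x = 185 - 36x + 2x^2.
At the minimum of AVC, MC = AVC. MC = 185 - 72x + 6x^2; setting MC = AVC gives 4x^2 - 36x = 0, so x = 9. min AVC = 23.
So the shutdown price is ¥23.

¥23 per unit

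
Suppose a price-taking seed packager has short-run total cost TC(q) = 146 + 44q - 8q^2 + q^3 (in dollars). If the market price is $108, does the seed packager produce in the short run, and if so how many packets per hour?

From TC, MC = TC'(q) = 44 - 16q + 3q^2 and AVC = VC/q = 44 - 8q + q^2.
AVC hits its minimum where MC = AVC, at q = 4, giving min AVC = 44 - 8·4 + 4^2 = $28.
Because $108 ≥ $28, revenue can cover variable cost; the firm operates.
Set P = MC: 108 = 44 - 16q + 3q^2 → -64 - 16q + 3q^2 = 0. The roots are q = -8/3 and q = 8; the profit-maximizing output is on the rising part of MC, so q* = 8.
Check: AVC at q = 8 is $44 ≤ P, so revenue covers variable cost.
Profit = P·q − TC = 108·8 − 498 = $366.

Produce at q = 8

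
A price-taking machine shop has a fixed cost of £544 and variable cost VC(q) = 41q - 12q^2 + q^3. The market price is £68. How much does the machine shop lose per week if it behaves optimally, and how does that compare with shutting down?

Profit = -£58 at q = 9

AVC = 41 - 12q + q^2 has its minimum £5 at q = 6; price £68 clears that bar, so the firm operates.
With MC = 41 - 24q + 3q^2, P = MC on the upward-sloping part at q* = 9.
TR = 68·9 = 612. TC = 544 + 126 = 670. Profit = 612 − 670 = -£58.
Shutting down would mean losing the fixed cost of £544, so operating at a loss of £58 is better by £486.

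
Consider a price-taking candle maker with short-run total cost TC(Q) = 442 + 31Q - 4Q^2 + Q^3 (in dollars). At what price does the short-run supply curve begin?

The firm shuts down when price falls below the minimum of average variable cost. AVC = VC/Q = 31 - 4Q + Q^2.
dAVC/dQ = -4 + 2Q = 0 gives Q = 2. min AVC = 31 - 4·2 + 2^2 = 27.
For P < $27 the firm produces nothing.

$27 per unit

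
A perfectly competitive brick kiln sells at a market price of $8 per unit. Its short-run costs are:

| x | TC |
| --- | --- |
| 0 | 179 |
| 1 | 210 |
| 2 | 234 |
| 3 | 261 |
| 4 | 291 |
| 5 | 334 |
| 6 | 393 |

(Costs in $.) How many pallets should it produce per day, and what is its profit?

Compute π = P·x − TC at each output: x=0: -179; x=1: -202; x=2: -218; x=3: -237; x=4: -259; x=5: -294; x=6: -345.
Profit is highest at x = 0. Equivalently, the lowest AVC in the table is 82/3 ≈ $27.33 at x = 3, and P = $8 falls below it — price never covers variable cost, so the firm shuts down and loses only its fixed cost.

x = 0 (shut down); profit = -$179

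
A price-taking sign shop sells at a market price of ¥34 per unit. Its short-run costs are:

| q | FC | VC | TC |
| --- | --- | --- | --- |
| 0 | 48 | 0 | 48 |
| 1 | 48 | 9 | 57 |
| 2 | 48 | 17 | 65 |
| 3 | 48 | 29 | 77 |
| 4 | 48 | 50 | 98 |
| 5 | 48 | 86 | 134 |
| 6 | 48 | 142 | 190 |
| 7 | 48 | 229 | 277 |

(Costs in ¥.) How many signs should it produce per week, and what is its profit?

q = 4; profit = ¥38

Tabulate TR − TC: q=0: -48; q=1: -23; q=2: 3; q=3: 25; q=4: 38; q=5: 36; q=6: 14; q=7: -39.
Profit is maximized at q = 4. AVC there is 50/4 = ¥12.50 ≤ P, so producing beats shutting down (which would give -¥48).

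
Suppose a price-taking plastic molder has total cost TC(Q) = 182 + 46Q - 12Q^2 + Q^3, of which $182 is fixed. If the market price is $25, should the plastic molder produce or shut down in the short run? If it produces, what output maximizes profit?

Produce at Q = 7

Variable cost is VC = 46Q - 12Q^2 + Q^3, so AVC = VC/Q = 46 - 12Q + Q^2 and MC = dTC/dQ = 46 - 24Q + 3Q^2.
AVC hits its minimum where MC = AVC, at Q = 6, giving min AVC = 46 - 12·6 + 6^2 = $10.
Because $25 ≥ $10, revenue can cover variable cost; the firm operates.
P = MC gives 21 - 24Q + 3Q^2 = 0, with roots 1 and 7. Take the larger (rising MC): Q* = 7.
Check: AVC at Q = 7 is $11 ≤ P, so revenue covers variable cost.
Profit = P·Q − TC = 25·7 − 259 = -$84, a loss, but smaller than the $182 fixed cost the firm would lose by shutting down.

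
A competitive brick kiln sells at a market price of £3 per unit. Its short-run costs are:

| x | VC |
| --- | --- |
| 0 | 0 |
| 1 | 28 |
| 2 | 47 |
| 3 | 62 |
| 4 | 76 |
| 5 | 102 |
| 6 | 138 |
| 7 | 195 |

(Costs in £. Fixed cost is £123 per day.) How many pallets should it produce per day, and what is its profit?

x = 0 (shut down); profit = -£123

Tabulate TR − TC: x=0: -123; x=1: -148; x=2: -164; x=3: -176; x=4: -187; x=5: -210; x=6: -243; x=7: -297.
Profit is highest at x = 0. Equivalently, the lowest AVC in the table is 76/4 ≈ £19 at x = 4, and P = £3 falls below it — price never covers variable cost, so the firm shuts down and loses only its fixed cost.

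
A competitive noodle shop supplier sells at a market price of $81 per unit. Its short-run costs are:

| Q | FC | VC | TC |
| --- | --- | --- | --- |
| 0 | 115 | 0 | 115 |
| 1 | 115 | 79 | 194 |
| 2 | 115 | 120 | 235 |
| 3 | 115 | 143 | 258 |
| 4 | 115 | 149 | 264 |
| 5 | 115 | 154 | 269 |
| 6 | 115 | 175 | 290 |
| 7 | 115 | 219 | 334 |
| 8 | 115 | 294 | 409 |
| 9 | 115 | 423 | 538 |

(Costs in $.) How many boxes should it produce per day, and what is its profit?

Q = 8; profit = $239

Compute π = P·Q − TC at each output: Q=0: -115; Q=1: -113; Q=2: -73; Q=3: -15; Q=4: 60; Q=5: 136; Q=6: 196; Q=7: 233; Q=8: 239; Q=9: 191.
Profit is maximized at Q = 8. AVC there is 294/8 = $36.75 ≤ P, so producing beats shutting down (which would give -$115).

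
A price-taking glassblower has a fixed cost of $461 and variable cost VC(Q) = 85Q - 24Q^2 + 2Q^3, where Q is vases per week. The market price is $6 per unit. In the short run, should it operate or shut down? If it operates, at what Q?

Strip out fixed cost: VC = 85Q - 24Q^2 + 2Q^3. Then AVC = 85 - 24Q + 2Q^2 and MC = 85 - 48Q + 6Q^2.
The AVC parabola has its vertex at Q = 24/4 = 6, where AVC = 85 - 24·6 + 2·6^2 = $13.
P = $6 lies below min AVC = $13; no output level covers variable cost.
The firm minimizes its loss by shutting down and losing only its fixed cost of $461.

Shut down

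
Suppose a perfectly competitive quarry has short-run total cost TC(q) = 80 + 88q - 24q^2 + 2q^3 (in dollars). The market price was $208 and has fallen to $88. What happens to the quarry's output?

AVC = 88 - 24q + 2q^2, minimized at q = 6 where min AVC = $16. MC = 88 - 48q + 6q^2.
With P = $208 above the shutdown price, P = MC gives q = 10.
At P = $88 ≥ min AVC, set P = MC: q = 8. The firm stays open but cuts output.

Output falls from 10 to 8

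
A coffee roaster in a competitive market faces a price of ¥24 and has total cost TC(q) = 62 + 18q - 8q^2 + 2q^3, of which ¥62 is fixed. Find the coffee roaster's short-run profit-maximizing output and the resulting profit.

Profit = -¥26 at q = 3

AVC = 18 - 8q + 2q^2; min AVC = ¥10 at q = 2. Since P = ¥24 ≥ min AVC, the firm produces.
With MC = 18 - 16q + 6q^2, P = MC on the upward-sloping part at q* = 3.
TR = 24·3 = 72. TC = 62 + 36 = 98. Profit = 72 − 98 = -¥26.
By producing, the firm covers all variable cost plus ¥36 of fixed cost; shutting down would lose the full ¥62.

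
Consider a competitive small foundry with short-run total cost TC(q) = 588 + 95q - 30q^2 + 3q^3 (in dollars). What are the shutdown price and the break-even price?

Shutdown price = min AVC. AVC = 95 - 30q + 3q^2, with vertex at q = 5 and minimum $20.
ATC = 588/q + 95 - 30q + 3q^2. Setting dATC/dq = −588/q^2 − 30 + 6q = 0 gives q = 7 (since 6·7^3 − 30·7^2 = 588).
min ATC = 588/7 + 95 − 30·7 + 3·7^2 = $116. That is the break-even price.
Between these two prices the firm operates at a loss; above $116 it earns a profit.

Shutdown price = $20; break-even price = $116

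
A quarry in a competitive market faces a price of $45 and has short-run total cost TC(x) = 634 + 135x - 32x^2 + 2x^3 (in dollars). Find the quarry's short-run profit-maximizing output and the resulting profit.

Profit = -$310 at x = 9

AVC = 135 - 32x + 2x^2 has its minimum $7 at x = 8; price $45 clears that bar, so the firm operates.
MC = 135 - 64x + 6x^2. Setting P = MC and taking the root on the rising branch gives x* = 9.
TR = 45·9 = 405. TC = 634 + 81 = 715. Profit = 405 − 715 = -$310.
By producing, the firm covers all variable cost plus $324 of fixed cost; shutting down would lose the full $634.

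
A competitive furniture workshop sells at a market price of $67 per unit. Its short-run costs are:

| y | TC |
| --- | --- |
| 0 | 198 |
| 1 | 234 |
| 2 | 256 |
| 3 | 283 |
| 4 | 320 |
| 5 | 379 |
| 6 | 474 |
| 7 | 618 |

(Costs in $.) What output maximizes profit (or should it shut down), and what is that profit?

y = 5; profit = -$44

Profit at each row (π = 67y − TC): y=0: -198; y=1: -167; y=2: -122; y=3: -82; y=4: -52; y=5: -44; y=6: -72; y=7: -149.
Profit is maximized at y = 5. AVC there is 181/5 = $36.20 ≤ P, so producing beats shutting down (which would give -$198).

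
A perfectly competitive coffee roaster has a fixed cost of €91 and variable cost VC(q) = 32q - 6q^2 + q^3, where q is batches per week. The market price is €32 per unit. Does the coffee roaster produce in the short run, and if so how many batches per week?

Strip out fixed cost: VC = 32q - 6q^2 + q^3. Then AVC = 32 - 6q + q^2 and MC = 32 - 12q + 3q^2.
AVC hits its minimum where MC = AVC, at q = 3, giving min AVC = 32 - 6·3 + 3^2 = €23.
Since P = €32 ≥ min AVC = €23, price covers variable cost and the firm should produce.
P = MC gives -12q + 3q^2 = 0, with roots 0 and 4. Take the larger (rising MC): q* = 4.
Check: AVC at q = 4 is €24 ≤ P, so revenue covers variable cost.
Profit = P·q − TC = 32·4 − 187 = -€59, a loss, but smaller than the €91 fixed cost the firm would lose by shutting down.

Produce at q = 4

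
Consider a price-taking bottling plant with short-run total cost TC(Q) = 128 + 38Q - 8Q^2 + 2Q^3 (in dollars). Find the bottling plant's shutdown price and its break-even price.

AVC = 38 - 8Q + 2Q^2; minimized at Q = 2, giving min AVC = $30. That is the shutdown price.
ATC = 128/Q + 38 - 8Q + 2Q^2. Setting dATC/dQ = −128/Q^2 − 8 + 4Q = 0 gives Q = 4 (since 4·4^3 − 8·4^2 = 128).
min ATC = 128/4 + 38 − 8·4 + 2·4^2 = $70. That is the break-even price.
Between these two prices the firm operates at a loss; above $70 it earns a profit.

Shutdown price = $30; break-even price = $70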